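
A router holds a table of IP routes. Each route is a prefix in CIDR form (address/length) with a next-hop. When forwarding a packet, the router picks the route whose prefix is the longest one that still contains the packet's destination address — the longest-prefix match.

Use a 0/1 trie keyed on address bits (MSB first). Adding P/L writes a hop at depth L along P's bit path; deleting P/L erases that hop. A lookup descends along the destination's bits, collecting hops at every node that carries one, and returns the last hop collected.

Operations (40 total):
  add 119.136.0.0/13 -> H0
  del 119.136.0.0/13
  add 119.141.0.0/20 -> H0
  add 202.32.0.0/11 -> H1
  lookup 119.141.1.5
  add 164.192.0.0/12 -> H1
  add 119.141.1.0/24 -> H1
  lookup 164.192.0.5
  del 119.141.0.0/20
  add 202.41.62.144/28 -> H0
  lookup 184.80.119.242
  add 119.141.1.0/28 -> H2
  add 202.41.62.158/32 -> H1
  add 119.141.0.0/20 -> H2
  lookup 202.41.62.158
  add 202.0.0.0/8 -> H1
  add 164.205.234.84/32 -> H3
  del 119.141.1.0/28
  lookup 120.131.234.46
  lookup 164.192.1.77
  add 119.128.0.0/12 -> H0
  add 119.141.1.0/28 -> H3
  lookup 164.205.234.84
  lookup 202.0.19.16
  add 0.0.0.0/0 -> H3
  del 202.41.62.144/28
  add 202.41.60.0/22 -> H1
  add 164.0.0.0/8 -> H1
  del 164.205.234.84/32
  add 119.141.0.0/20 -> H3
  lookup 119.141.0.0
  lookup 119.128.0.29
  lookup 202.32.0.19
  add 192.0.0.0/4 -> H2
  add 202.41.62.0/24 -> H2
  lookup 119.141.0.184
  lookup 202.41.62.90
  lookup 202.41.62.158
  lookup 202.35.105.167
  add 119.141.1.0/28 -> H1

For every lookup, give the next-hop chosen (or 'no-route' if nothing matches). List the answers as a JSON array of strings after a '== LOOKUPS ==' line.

Apply in order:
  add 119.136.0.0/13 -> H0 at depth 13
  - 119.136.0.0/13 clear@13
  add 119.141.0.0/20 -> H0 at depth 20
  add 202.32.0.0/11 -> H1 at depth 11
  Q 119.141.1.5: descend 01110111100011010000 ; hops seen [H0] ; pick H0
  add 164.192.0.0/12 -> H1 at depth 12
  add 119.141.1.0/24 -> H1 at depth 24
  Q 164.192.0.5: descend 101001001100 ; hops seen [H1] ; pick H1
  - 119.141.0.0/20 clear@20
  add 202.41.62.144/28 -> H0 at depth 28
  Q 184.80.119.242: descend 101 ; hops seen [∅] ; pick no-route
  add 119.141.1.0/28 -> H2 at depth 28
  add 202.41.62.158/32 -> H1 at depth 32
  add 119.141.0.0/20 -> H2 at depth 20
  Q 202.41.62.158: descend 11001010001010010011111010011110 ; hops seen [H1,H0,H1] ; pick H1
  add 202.0.0.0/8 -> H1 at depth 8
  add 164.205.234.84/32 -> H3 at depth 32
  - 119.141.1.0/28 clear@28
  Q 120.131.234.46: descend 0111 ; hops seen [∅] ; pick no-route
  Q 164.192.1.77: descend 101001001100 ; hops seen [H1] ; pick H1
  add 119.128.0.0/12 -> H0 at depth 12
  add 119.141.1.0/28 -> H3 at depth 28
  Q 164.205.234.84: descend 10100100110011011110101001010100 ; hops seen [H1,H3] ; pick H3
  Q 202.0.19.16: descend 1100101000 ; hops seen [H1] ; pick H1
  add 0.0.0.0/0 -> H3 at depth 0
  - 202.41.62.144/28 clear@28
  add 202.41.60.0/22 -> H1 at depth 22
  add 164.0.0.0/8 -> H1 at depth 8
  - 164.205.234.84/32 clear@32
  add 119.141.0.0/20 -> H3 at depth 20
  Q 119.141.0.0: descend 01110111100011010000000 ; hops seen [H3,H0,H3] ; pick H3
  Q 119.128.0.29: descend 011101111000 ; hops seen [H3,H0] ; pick H0
  Q 202.32.0.19: descend 110010100010 ; hops seen [H3,H1,H1] ; pick H1
  add 192.0.0.0/4 -> H2 at depth 4
  add 202.41.62.0/24 -> H2 at depth 24
  Q 119.141.0.184: descend 01110111100011010000000 ; hops seen [H3,H0,H3] ; pick H3
  Q 202.41.62.90: descend 110010100010100100111110 ; hops seen [H3,H2,H1,H1,H1,H2] ; pick H2
  Q 202.41.62.158: descend 11001010001010010011111010011110 ; hops seen [H3,H2,H1,H1,H1,H2,H1] ; pick H1
  Q 202.35.105.167: descend 110010100010 ; hops seen [H3,H2,H1,H1] ; pick H1
  add 119.141.1.0/28 -> H1 at depth 28

== LOOKUPS ==
["H0","H1","no-route","H1","no-route","H1","H3","H1","H3","H0","H1","H3","H2","H1","H1"]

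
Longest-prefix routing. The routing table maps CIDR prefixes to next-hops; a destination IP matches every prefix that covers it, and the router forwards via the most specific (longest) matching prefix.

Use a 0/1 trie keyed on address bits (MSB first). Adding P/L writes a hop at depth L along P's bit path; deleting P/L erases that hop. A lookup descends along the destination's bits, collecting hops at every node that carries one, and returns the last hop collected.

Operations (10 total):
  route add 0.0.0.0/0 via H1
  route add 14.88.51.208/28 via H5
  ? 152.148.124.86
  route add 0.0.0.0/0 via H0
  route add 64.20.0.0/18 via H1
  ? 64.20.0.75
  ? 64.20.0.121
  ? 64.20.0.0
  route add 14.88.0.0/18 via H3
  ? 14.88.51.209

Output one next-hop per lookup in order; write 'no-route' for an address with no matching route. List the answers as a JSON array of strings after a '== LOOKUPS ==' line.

Process each operation:
  + 0.0.0.0/0 (H1) depth=0
  + 14.88.51.208/28 (H5) depth=28
  ? 152.148.124.86  path d0:H1  best=H1
  + 0.0.0.0/0 (H0) depth=0
  + 64.20.0.0/18 (H1) depth=18
  ? 64.20.0.75  path d0:H0→d1:-→d2:-→d3:-→d4:-→d5:-→d6:-→d7:-→d8:-→d9:-→d10:-→d11:-→d12:-→d13:-→d14:-→d15:-→d16:-→d17:-→d18:H1  best=H1
  ? 64.20.0.121  path d0:H0→d1:-→d2:-→d3:-→d4:-→d5:-→d6:-→d7:-→d8:-→d9:-→d10:-→d11:-→d12:-→d13:-→d14:-→d15:-→d16:-→d17:-→d18:H1  best=H1
  ? 64.20.0.0  path d0:H0→d1:-→d2:-→d3:-→d4:-→d5:-→d6:-→d7:-→d8:-→d9:-→d10:-→d11:-→d12:-→d13:-→d14:-→d15:-→d16:-→d17:-→d18:H1  best=H1
  + 14.88.0.0/18 (H3) depth=18
  ? 14.88.51.209  path d0:H0→d1:-→d2:-→d3:-→d4:-→d5:-→d6:-→d7:-→d8:-→d9:-→d10:-→d11:-→d12:-→d13:-→d14:-→d15:-→d16:-→d17:-→d18:H3→d19:-→d20:-→d21:-→d22:-→d23:-→d24:-→d25:-→d26:-→d27:-→d28:H5  best=H5

== LOOKUPS ==
["H1","H1","H1","H1","H5"]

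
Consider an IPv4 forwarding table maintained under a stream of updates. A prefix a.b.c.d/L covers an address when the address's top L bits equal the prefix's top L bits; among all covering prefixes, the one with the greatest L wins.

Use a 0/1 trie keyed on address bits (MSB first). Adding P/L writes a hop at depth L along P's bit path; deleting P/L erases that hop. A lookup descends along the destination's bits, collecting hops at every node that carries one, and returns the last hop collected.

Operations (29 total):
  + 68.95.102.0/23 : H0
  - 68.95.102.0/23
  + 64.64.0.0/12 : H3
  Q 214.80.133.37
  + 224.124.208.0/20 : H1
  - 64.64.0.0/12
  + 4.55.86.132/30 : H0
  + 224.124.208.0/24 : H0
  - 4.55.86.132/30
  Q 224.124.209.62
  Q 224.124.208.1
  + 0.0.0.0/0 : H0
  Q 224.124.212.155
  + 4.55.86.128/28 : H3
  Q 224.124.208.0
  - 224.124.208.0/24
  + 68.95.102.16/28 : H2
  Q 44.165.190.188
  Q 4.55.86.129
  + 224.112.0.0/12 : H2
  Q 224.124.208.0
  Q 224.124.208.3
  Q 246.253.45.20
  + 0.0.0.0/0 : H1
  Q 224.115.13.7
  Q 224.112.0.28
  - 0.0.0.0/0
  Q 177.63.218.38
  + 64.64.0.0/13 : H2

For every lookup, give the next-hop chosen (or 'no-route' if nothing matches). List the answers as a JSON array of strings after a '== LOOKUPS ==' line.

Process each operation:
  add 68.95.102.0/23 -> H0 at depth 23
  - 68.95.102.0/23 clear@23
  add 64.64.0.0/12 -> H3 at depth 12
  lookup 214.80.133.37: bits ε walk d0:- -> no-route
  add 224.124.208.0/20 -> H1 at depth 20
  - 64.64.0.0/12 clear@12
  add 4.55.86.132/30 -> H0 at depth 30
  add 224.124.208.0/24 -> H0 at depth 24
  - 4.55.86.132/30 clear@30
  lookup 224.124.209.62: bits 11100000011111001101000 walk d0:-→d1:-→d2:-→d3:-→d4:-→d5:-→d6:-→d7:-→d8:-→d9:-→d10:-→d11:-→d12:-→d13:-→d14:-→d15:-→d16:-→d17:-→d18:-→d19:-→d20:H1→d21:-→d22:-→d23:- -> H1
  lookup 224.124.208.1: bits 111000000111110011010000 walk d0:-→d1:-→d2:-→d3:-→d4:-→d5:-→d6:-→d7:-→d8:-→d9:-→d10:-→d11:-→d12:-→d13:-→d14:-→d15:-→d16:-→d17:-→d18:-→d19:-→d20:H1→d21:-→d22:-→d23:-→d24:H0 -> H0
  add 0.0.0.0/0 -> H0 at depth 0
  lookup 224.124.212.155: bits 111000000111110011010 walk d0:H0→d1:-→d2:-→d3:-→d4:-→d5:-→d6:-→d7:-→d8:-→d9:-→d10:-→d11:-→d12:-→d13:-→d14:-→d15:-→d16:-→d17:-→d18:-→d19:-→d20:H1→d21:- -> H1
  add 4.55.86.128/28 -> H3 at depth 28
  lookup 224.124.208.0: bits 111000000111110011010000 walk d0:H0→d1:-→d2:-→d3:-→d4:-→d5:-→d6:-→d7:-→d8:-→d9:-→d10:-→d11:-→d12:-→d13:-→d14:-→d15:-→d16:-→d17:-→d18:-→d19:-→d20:H1→d21:-→d22:-→d23:-→d24:H0 -> H0
  - 224.124.208.0/24 clear@24
  add 68.95.102.16/28 -> H2 at depth 28
  lookup 44.165.190.188: bits 00 walk d0:H0→d1:-→d2:- -> H0
  lookup 4.55.86.129: bits 00000100001101110101011010000 walk d0:H0→d1:-→d2:-→d3:-→d4:-→d5:-→d6:-→d7:-→d8:-→d9:-→d10:-→d11:-→d12:-→d13:-→d14:-→d15:-→d16:-→d17:-→d18:-→d19:-→d20:-→d21:-→d22:-→d23:-→d24:-→d25:-→d26:-→d27:-→d28:H3→d29:- -> H3
  add 224.112.0.0/12 -> H2 at depth 12
  lookup 224.124.208.0: bits 111000000111110011010000 walk d0:H0→d1:-→d2:-→d3:-→d4:-→d5:-→d6:-→d7:-→d8:-→d9:-→d10:-→d11:-→d12:H2→d13:-→d14:-→d15:-→d16:-→d17:-→d18:-→d19:-→d20:H1→d21:-→d22:-→d23:-→d24:- -> H1
  lookup 224.124.208.3: bits 111000000111110011010000 walk d0:H0→d1:-→d2:-→d3:-→d4:-→d5:-→d6:-→d7:-→d8:-→d9:-→d10:-→d11:-→d12:H2→d13:-→d14:-→d15:-→d16:-→d17:-→d18:-→d19:-→d20:H1→d21:-→d22:-→d23:-→d24:- -> H1
  lookup 246.253.45.20: bits 111 walk d0:H0→d1:-→d2:-→d3:- -> H0
  add 0.0.0.0/0 -> H1 at depth 0
  lookup 224.115.13.7: bits 111000000111 walk d0:H1→d1:-→d2:-→d3:-→d4:-→d5:-→d6:-→d7:-→d8:-→d9:-→d10:-→d11:-→d12:H2 -> H2
  lookup 224.112.0.28: bits 111000000111 walk d0:H1→d1:-→d2:-→d3:-→d4:-→d5:-→d6:-→d7:-→d8:-→d9:-→d10:-→d11:-→d12:H2 -> H2
  - 0.0.0.0/0 clear@0
  lookup 177.63.218.38: bits 1 walk d0:-→d1:- -> no-route
  add 64.64.0.0/13 -> H2 at depth 13

== LOOKUPS ==
["no-route","H1","H0","H1","H0","H0","H3","H1","H1","H0","H2","H2","no-route"]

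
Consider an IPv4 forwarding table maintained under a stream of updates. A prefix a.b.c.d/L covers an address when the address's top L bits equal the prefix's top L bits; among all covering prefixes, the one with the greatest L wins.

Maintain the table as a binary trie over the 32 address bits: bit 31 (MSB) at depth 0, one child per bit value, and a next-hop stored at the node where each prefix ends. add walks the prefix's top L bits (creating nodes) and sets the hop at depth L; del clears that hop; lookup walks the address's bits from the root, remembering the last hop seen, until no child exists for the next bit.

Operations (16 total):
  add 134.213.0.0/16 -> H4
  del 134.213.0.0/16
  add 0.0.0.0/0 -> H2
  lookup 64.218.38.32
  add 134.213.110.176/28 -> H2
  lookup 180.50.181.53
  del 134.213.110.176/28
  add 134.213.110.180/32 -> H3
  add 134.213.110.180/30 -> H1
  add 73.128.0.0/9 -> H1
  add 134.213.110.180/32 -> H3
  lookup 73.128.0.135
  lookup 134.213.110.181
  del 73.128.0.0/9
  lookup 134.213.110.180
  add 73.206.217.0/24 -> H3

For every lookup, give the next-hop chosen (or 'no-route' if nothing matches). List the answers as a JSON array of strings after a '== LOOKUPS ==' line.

Apply in order:
  + 134.213.0.0/16 (H4) depth=16
  - 134.213.0.0/16 clear@16
  + 0.0.0.0/0 (H2) depth=0
  ? 64.218.38.32  path d0:H2  best=H2
  + 134.213.110.176/28 (H2) depth=28
  ? 180.50.181.53  path d0:H2→d1:-→d2:-  best=H2
  - 134.213.110.176/28 clear@28
  + 134.213.110.180/32 (H3) depth=32
  + 134.213.110.180/30 (H1) depth=30
  + 73.128.0.0/9 (H1) depth=9
  + 134.213.110.180/32 (H3) depth=32
  ? 73.128.0.135  path d0:H2→d1:-→d2:-→d3:-→d4:-→d5:-→d6:-→d7:-→d8:-→d9:H1  best=H1
  ? 134.213.110.181  path d0:H2→d1:-→d2:-→d3:-→d4:-→d5:-→d6:-→d7:-→d8:-→d9:-→d10:-→d11:-→d12:-→d13:-→d14:-→d15:-→d16:-→d17:-→d18:-→d19:-→d20:-→d21:-→d22:-→d23:-→d24:-→d25:-→d26:-→d27:-→d28:-→d29:-→d30:H1→d31:-  best=H1
  - 73.128.0.0/9 clear@9
  ? 134.213.110.180  path d0:H2→d1:-→d2:-→d3:-→d4:-→d5:-→d6:-→d7:-→d8:-→d9:-→d10:-→d11:-→d12:-→d13:-→d14:-→d15:-→d16:-→d17:-→d18:-→d19:-→d20:-→d21:-→d22:-→d23:-→d24:-→d25:-→d26:-→d27:-→d28:-→d29:-→d30:H1→d31:-→d32:H3  best=H3
  + 73.206.217.0/24 (H3) depth=24

== LOOKUPS ==
["H2","H2","H1","H1","H3"]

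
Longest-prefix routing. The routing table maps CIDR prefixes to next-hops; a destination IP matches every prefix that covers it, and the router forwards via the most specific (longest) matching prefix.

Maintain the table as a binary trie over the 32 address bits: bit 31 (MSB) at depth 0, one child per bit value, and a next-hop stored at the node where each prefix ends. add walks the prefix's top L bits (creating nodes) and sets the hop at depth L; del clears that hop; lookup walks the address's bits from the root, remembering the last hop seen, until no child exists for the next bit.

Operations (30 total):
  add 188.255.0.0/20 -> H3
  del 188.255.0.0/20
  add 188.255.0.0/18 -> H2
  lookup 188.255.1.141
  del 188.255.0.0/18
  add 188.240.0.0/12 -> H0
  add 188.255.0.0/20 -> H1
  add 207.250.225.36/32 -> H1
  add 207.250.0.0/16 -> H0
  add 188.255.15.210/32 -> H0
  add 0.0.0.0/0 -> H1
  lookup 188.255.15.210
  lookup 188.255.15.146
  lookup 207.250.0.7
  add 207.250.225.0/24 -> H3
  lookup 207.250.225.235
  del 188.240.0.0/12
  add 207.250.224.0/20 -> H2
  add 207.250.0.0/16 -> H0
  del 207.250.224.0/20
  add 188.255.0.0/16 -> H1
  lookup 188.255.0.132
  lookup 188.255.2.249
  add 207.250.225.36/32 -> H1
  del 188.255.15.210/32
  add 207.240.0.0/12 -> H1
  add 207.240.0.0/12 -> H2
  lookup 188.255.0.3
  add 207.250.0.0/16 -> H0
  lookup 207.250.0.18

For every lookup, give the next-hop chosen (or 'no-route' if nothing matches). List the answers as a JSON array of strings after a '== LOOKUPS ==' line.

Apply in order:
  add 188.255.0.0/20 -> H3 at depth 20
  del 188.255.0.0/20 (clear depth 20)
  add 188.255.0.0/18 -> H2 at depth 18
  lookup 188.255.1.141: bits 10111100111111110000 walk d0:-→d1:-→d2:-→d3:-→d4:-→d5:-→d6:-→d7:-→d8:-→d9:-→d10:-→d11:-→d12:-→d13:-→d14:-→d15:-→d16:-→d17:-→d18:H2→d19:-→d20:- -> H2
  del 188.255.0.0/18 (clear depth 18)
  add 188.240.0.0/12 -> H0 at depth 12
  add 188.255.0.0/20 -> H1 at depth 20
  add 207.250.225.36/32 -> H1 at depth 32
  add 207.250.0.0/16 -> H0 at depth 16
  add 188.255.15.210/32 -> H0 at depth 32
  add 0.0.0.0/0 -> H1 at depth 0
  lookup 188.255.15.210: bits 10111100111111110000111111010010 walk d0:H1→d1:-→d2:-→d3:-→d4:-→d5:-→d6:-→d7:-→d8:-→d9:-→d10:-→d11:-→d12:H0→d13:-→d14:-→d15:-→d16:-→d17:-→d18:-→d19:-→d20:H1→d21:-→d22:-→d23:-→d24:-→d25:-→d26:-→d27:-→d28:-→d29:-→d30:-→d31:-→d32:H0 -> H0
  lookup 188.255.15.146: bits 1011110011111111000011111 walk d0:H1→d1:-→d2:-→d3:-→d4:-→d5:-→d6:-→d7:-→d8:-→d9:-→d10:-→d11:-→d12:H0→d13:-→d14:-→d15:-→d16:-→d17:-→d18:-→d19:-→d20:H1→d21:-→d22:-→d23:-→d24:-→d25:- -> H1
  lookup 207.250.0.7: bits 1100111111111010 walk d0:H1→d1:-→d2:-→d3:-→d4:-→d5:-→d6:-→d7:-→d8:-→d9:-→d10:-→d11:-→d12:-→d13:-→d14:-→d15:-→d16:H0 -> H0
  add 207.250.225.0/24 -> H3 at depth 24
  lookup 207.250.225.235: bits 110011111111101011100001 walk d0:H1→d1:-→d2:-→d3:-→d4:-→d5:-→d6:-→d7:-→d8:-→d9:-→d10:-→d11:-→d12:-→d13:-→d14:-→d15:-→d16:H0→d17:-→d18:-→d19:-→d20:-→d21:-→d22:-→d23:-→d24:H3 -> H3
  del 188.240.0.0/12 (clear depth 12)
  add 207.250.224.0/20 -> H2 at depth 20
  add 207.250.0.0/16 -> H0 at depth 16
  del 207.250.224.0/20 (clear depth 20)
  add 188.255.0.0/16 -> H1 at depth 16
  lookup 188.255.0.132: bits 10111100111111110000 walk d0:H1→d1:-→d2:-→d3:-→d4:-→d5:-→d6:-→d7:-→d8:-→d9:-→d10:-→d11:-→d12:-→d13:-→d14:-→d15:-→d16:H1→d17:-→d18:-→d19:-→d20:H1 -> H1
  lookup 188.255.2.249: bits 10111100111111110000 walk d0:H1→d1:-→d2:-→d3:-→d4:-→d5:-→d6:-→d7:-→d8:-→d9:-→d10:-→d11:-→d12:-→d13:-→d14:-→d15:-→d16:H1→d17:-→d18:-→d19:-→d20:H1 -> H1
  add 207.250.225.36/32 -> H1 at depth 32
  del 188.255.15.210/32 (clear depth 32)
  add 207.240.0.0/12 -> H1 at depth 12
  add 207.240.0.0/12 -> H2 at depth 12
  lookup 188.255.0.3: bits 10111100111111110000 walk d0:H1→d1:-→d2:-→d3:-→d4:-→d5:-→d6:-→d7:-→d8:-→d9:-→d10:-→d11:-→d12:-→d13:-→d14:-→d15:-→d16:H1→d17:-→d18:-→d19:-→d20:H1 -> H1
  add 207.250.0.0/16 -> H0 at depth 16
  lookup 207.250.0.18: bits 1100111111111010 walk d0:H1→d1:-→d2:-→d3:-→d4:-→d5:-→d6:-→d7:-→d8:-→d9:-→d10:-→d11:-→d12:H2→d13:-→d14:-→d15:-→d16:H0 -> H0

== LOOKUPS ==
["H2","H0","H1","H0","H3","H1","H1","H1","H0"]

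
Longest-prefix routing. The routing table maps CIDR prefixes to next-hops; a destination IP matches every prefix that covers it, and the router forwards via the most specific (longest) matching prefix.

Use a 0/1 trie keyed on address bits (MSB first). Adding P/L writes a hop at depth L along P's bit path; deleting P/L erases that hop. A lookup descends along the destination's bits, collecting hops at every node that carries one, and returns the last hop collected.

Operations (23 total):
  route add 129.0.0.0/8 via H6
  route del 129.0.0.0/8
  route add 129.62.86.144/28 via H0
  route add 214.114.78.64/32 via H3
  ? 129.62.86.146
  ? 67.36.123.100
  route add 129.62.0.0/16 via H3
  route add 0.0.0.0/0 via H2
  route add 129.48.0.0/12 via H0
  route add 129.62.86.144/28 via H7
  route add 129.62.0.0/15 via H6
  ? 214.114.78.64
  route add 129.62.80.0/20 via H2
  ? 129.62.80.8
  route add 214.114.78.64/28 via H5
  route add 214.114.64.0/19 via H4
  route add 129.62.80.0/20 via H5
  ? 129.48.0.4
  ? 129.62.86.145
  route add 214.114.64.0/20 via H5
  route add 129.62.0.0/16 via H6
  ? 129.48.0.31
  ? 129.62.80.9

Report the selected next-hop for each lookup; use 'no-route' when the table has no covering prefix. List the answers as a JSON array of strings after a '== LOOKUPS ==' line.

Trace:
  add 129.0.0.0/8 -> H6 at depth 8
  del 129.0.0.0/8 (clear depth 8)
  add 129.62.86.144/28 -> H0 at depth 28
  add 214.114.78.64/32 -> H3 at depth 32
  ? 129.62.86.146  path d0:-→d1:-→d2:-→d3:-→d4:-→d5:-→d6:-→d7:-→d8:-→d9:-→d10:-→d11:-→d12:-→d13:-→d14:-→d15:-→d16:-→d17:-→d18:-→d19:-→d20:-→d21:-→d22:-→d23:-→d24:-→d25:-→d26:-→d27:-→d28:H0  best=H0
  ? 67.36.123.100  path d0:-  best=no-route
  add 129.62.0.0/16 -> H3 at depth 16
  add 0.0.0.0/0 -> H2 at depth 0
  add 129.48.0.0/12 -> H0 at depth 12
  add 129.62.86.144/28 -> H7 at depth 28
  add 129.62.0.0/15 -> H6 at depth 15
  ? 214.114.78.64  path d0:H2→d1:-→d2:-→d3:-→d4:-→d5:-→d6:-→d7:-→d8:-→d9:-→d10:-→d11:-→d12:-→d13:-→d14:-→d15:-→d16:-→d17:-→d18:-→d19:-→d20:-→d21:-→d22:-→d23:-→d24:-→d25:-→d26:-→d27:-→d28:-→d29:-→d30:-→d31:-→d32:H3  best=H3
  add 129.62.80.0/20 -> H2 at depth 20
  ? 129.62.80.8  path d0:H2→d1:-→d2:-→d3:-→d4:-→d5:-→d6:-→d7:-→d8:-→d9:-→d10:-→d11:-→d12:H0→d13:-→d14:-→d15:H6→d16:H3→d17:-→d18:-→d19:-→d20:H2→d21:-  best=H2
  add 214.114.78.64/28 -> H5 at depth 28
  add 214.114.64.0/19 -> H4 at depth 19
  add 129.62.80.0/20 -> H5 at depth 20
  ? 129.48.0.4  path d0:H2→d1:-→d2:-→d3:-→d4:-→d5:-→d6:-→d7:-→d8:-→d9:-→d10:-→d11:-→d12:H0  best=H0
  ? 129.62.86.145  path d0:H2→d1:-→d2:-→d3:-→d4:-→d5:-→d6:-→d7:-→d8:-→d9:-→d10:-→d11:-→d12:H0→d13:-→d14:-→d15:H6→d16:H3→d17:-→d18:-→d19:-→d20:H5→d21:-→d22:-→d23:-→d24:-→d25:-→d26:-→d27:-→d28:H7  best=H7
  add 214.114.64.0/20 -> H5 at depth 20
  add 129.62.0.0/16 -> H6 at depth 16
  ? 129.48.0.31  path d0:H2→d1:-→d2:-→d3:-→d4:-→d5:-→d6:-→d7:-→d8:-→d9:-→d10:-→d11:-→d12:H0  best=H0
  ? 129.62.80.9  path d0:H2→d1:-→d2:-→d3:-→d4:-→d5:-→d6:-→d7:-→d8:-→d9:-→d10:-→d11:-→d12:H0→d13:-→d14:-→d15:H6→d16:H6→d17:-→d18:-→d19:-→d20:H5→d21:-  best=H5

== LOOKUPS ==
["H0","no-route","H3","H2","H0","H7","H0","H5"]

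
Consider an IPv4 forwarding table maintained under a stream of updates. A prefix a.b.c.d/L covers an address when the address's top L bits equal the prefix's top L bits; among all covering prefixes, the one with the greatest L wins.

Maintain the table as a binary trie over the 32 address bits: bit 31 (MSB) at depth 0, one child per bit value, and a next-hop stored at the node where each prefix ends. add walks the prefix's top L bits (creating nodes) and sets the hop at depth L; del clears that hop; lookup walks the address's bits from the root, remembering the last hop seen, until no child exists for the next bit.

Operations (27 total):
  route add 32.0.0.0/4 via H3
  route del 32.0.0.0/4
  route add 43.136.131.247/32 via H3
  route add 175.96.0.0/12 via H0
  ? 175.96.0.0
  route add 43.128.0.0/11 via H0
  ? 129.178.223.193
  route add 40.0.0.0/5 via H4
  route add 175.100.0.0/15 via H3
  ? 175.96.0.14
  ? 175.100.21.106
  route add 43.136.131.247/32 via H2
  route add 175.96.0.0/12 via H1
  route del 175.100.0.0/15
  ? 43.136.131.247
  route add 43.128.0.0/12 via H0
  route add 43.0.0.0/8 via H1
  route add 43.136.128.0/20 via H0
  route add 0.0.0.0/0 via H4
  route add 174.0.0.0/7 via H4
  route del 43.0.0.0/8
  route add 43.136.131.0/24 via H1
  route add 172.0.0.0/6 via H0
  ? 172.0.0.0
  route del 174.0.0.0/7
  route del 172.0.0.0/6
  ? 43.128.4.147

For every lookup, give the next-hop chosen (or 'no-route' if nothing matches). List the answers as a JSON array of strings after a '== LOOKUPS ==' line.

Process each operation:
  add 32.0.0.0/4 -> H3 at depth 4
  - 32.0.0.0/4 clear@4
  add 43.136.131.247/32 -> H3 at depth 32
  add 175.96.0.0/12 -> H0 at depth 12
  ? 175.96.0.0  path d0:-→d1:-→d2:-→d3:-→d4:-→d5:-→d6:-→d7:-→d8:-→d9:-→d10:-→d11:-→d12:H0  best=H0
  add 43.128.0.0/11 -> H0 at depth 11
  ? 129.178.223.193  path d0:-→d1:-→d2:-  best=no-route
  add 40.0.0.0/5 -> H4 at depth 5
  add 175.100.0.0/15 -> H3 at depth 15
  ? 175.96.0.14  path d0:-→d1:-→d2:-→d3:-→d4:-→d5:-→d6:-→d7:-→d8:-→d9:-→d10:-→d11:-→d12:H0→d13:-  best=H0
  ? 175.100.21.106  path d0:-→d1:-→d2:-→d3:-→d4:-→d5:-→d6:-→d7:-→d8:-→d9:-→d10:-→d11:-→d12:H0→d13:-→d14:-→d15:H3  best=H3
  add 43.136.131.247/32 -> H2 at depth 32
  add 175.96.0.0/12 -> H1 at depth 12
  - 175.100.0.0/15 clear@15
  ? 43.136.131.247  path d0:-→d1:-→d2:-→d3:-→d4:-→d5:H4→d6:-→d7:-→d8:-→d9:-→d10:-→d11:H0→d12:-→d13:-→d14:-→d15:-→d16:-→d17:-→d18:-→d19:-→d20:-→d21:-→d22:-→d23:-→d24:-→d25:-→d26:-→d27:-→d28:-→d29:-→d30:-→d31:-→d32:H2  best=H2
  add 43.128.0.0/12 -> H0 at depth 12
  add 43.0.0.0/8 -> H1 at depth 8
  add 43.136.128.0/20 -> H0 at depth 20
  add 0.0.0.0/0 -> H4 at depth 0
  add 174.0.0.0/7 -> H4 at depth 7
  - 43.0.0.0/8 clear@8
  add 43.136.131.0/24 -> H1 at depth 24
  add 172.0.0.0/6 -> H0 at depth 6
  ? 172.0.0.0  path d0:H4→d1:-→d2:-→d3:-→d4:-→d5:-→d6:H0  best=H0
  - 174.0.0.0/7 clear@7
  - 172.0.0.0/6 clear@6
  ? 43.128.4.147  path d0:H4→d1:-→d2:-→d3:-→d4:-→d5:H4→d6:-→d7:-→d8:-→d9:-→d10:-→d11:H0→d12:H0  best=H0

== LOOKUPS ==
["H0","no-route","H0","H3","H2","H0","H0"]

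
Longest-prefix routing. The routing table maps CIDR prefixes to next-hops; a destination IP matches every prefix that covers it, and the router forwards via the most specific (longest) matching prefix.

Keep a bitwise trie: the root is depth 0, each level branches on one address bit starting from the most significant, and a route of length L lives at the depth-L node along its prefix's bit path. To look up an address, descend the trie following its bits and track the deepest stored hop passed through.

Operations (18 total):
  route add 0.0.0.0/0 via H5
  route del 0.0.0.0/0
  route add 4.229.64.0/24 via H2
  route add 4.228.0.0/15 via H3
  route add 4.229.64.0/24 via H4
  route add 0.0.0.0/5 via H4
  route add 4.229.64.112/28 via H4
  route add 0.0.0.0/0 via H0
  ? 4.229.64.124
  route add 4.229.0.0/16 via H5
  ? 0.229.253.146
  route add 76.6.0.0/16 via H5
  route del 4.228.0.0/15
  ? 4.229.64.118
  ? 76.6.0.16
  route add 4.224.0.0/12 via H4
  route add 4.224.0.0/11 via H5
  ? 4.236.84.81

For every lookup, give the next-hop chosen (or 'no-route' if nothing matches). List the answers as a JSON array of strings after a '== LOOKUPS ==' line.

Process each operation:
  add 0.0.0.0/0 -> H5 at depth 0
  - 0.0.0.0/0 clear@0
  add 4.229.64.0/24 -> H2 at depth 24
  add 4.228.0.0/15 -> H3 at depth 15
  add 4.229.64.0/24 -> H4 at depth 24
  add 0.0.0.0/5 -> H4 at depth 5
  add 4.229.64.112/28 -> H4 at depth 28
  add 0.0.0.0/0 -> H0 at depth 0
  Q 4.229.64.124: descend 0000010011100101010000000111 ; hops seen [H0,H4,H3,H4,H4] ; pick H4
  add 4.229.0.0/16 -> H5 at depth 16
  Q 0.229.253.146: descend 00000 ; hops seen [H0,H4] ; pick H4
  add 76.6.0.0/16 -> H5 at depth 16
  - 4.228.0.0/15 clear@15
  Q 4.229.64.118: descend 0000010011100101010000000111 ; hops seen [H0,H4,H5,H4,H4] ; pick H4
  Q 76.6.0.16: descend 0100110000000110 ; hops seen [H0,H5] ; pick H5
  add 4.224.0.0/12 -> H4 at depth 12
  add 4.224.0.0/11 -> H5 at depth 11
  Q 4.236.84.81: descend 000001001110 ; hops seen [H0,H4,H5,H4] ; pick H4

== LOOKUPS ==
["H4","H4","H4","H5","H4"]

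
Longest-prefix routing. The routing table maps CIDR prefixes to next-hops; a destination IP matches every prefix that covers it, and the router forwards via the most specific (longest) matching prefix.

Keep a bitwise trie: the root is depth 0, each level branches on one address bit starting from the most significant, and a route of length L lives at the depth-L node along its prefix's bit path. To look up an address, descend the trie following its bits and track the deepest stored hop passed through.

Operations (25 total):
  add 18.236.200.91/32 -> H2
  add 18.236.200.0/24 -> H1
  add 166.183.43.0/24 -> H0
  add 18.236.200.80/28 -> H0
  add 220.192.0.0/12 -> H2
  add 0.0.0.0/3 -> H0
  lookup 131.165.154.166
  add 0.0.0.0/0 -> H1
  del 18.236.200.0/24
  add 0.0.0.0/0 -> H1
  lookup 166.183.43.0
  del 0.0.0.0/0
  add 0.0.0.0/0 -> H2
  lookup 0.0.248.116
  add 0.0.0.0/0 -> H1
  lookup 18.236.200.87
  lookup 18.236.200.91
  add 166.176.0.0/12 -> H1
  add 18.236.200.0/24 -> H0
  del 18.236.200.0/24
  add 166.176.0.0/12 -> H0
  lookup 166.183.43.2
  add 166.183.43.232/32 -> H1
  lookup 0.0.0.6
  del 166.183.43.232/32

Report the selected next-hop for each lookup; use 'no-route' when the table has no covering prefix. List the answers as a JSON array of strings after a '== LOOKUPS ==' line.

Trace:
  + 18.236.200.91/32 (H2) depth=32
  + 18.236.200.0/24 (H1) depth=24
  + 166.183.43.0/24 (H0) depth=24
  + 18.236.200.80/28 (H0) depth=28
  + 220.192.0.0/12 (H2) depth=12
  + 0.0.0.0/3 (H0) depth=3
  lookup 131.165.154.166: bits 10 walk d0:-→d1:-→d2:- -> no-route
  + 0.0.0.0/0 (H1) depth=0
  - 18.236.200.0/24 clear@24
  + 0.0.0.0/0 (H1) depth=0
  lookup 166.183.43.0: bits 101001101011011100101011 walk d0:H1→d1:-→d2:-→d3:-→d4:-→d5:-→d6:-→d7:-→d8:-→d9:-→d10:-→d11:-→d12:-→d13:-→d14:-→d15:-→d16:-→d17:-→d18:-→d19:-→d20:-→d21:-→d22:-→d23:-→d24:H0 -> H0
  - 0.0.0.0/0 clear@0
  + 0.0.0.0/0 (H2) depth=0
  lookup 0.0.248.116: bits 000 walk d0:H2→d1:-→d2:-→d3:H0 -> H0
  + 0.0.0.0/0 (H1) depth=0
  lookup 18.236.200.87: bits 0001001011101100110010000101 walk d0:H1→d1:-→d2:-→d3:H0→d4:-→d5:-→d6:-→d7:-→d8:-→d9:-→d10:-→d11:-→d12:-→d13:-→d14:-→d15:-→d16:-→d17:-→d18:-→d19:-→d20:-→d21:-→d22:-→d23:-→d24:-→d25:-→d26:-→d27:-→d28:H0 -> H0
  lookup 18.236.200.91: bits 00010010111011001100100001011011 walk d0:H1→d1:-→d2:-→d3:H0→d4:-→d5:-→d6:-→d7:-→d8:-→d9:-→d10:-→d11:-→d12:-→d13:-→d14:-→d15:-→d16:-→d17:-→d18:-→d19:-→d20:-→d21:-→d22:-→d23:-→d24:-→d25:-→d26:-→d27:-→d28:H0→d29:-→d30:-→d31:-→d32:H2 -> H2
  + 166.176.0.0/12 (H1) depth=12
  + 18.236.200.0/24 (H0) depth=24
  - 18.236.200.0/24 clear@24
  + 166.176.0.0/12 (H0) depth=12
  lookup 166.183.43.2: bits 101001101011011100101011 walk d0:H1→d1:-→d2:-→d3:-→d4:-→d5:-→d6:-→d7:-→d8:-→d9:-→d10:-→d11:-→d12:H0→d13:-→d14:-→d15:-→d16:-→d17:-→d18:-→d19:-→d20:-→d21:-→d22:-→d23:-→d24:H0 -> H0
  + 166.183.43.232/32 (H1) depth=32
  lookup 0.0.0.6: bits 000 walk d0:H1→d1:-→d2:-→d3:H0 -> H0
  - 166.183.43.232/32 clear@32

== LOOKUPS ==
["no-route","H0","H0","H0","H2","H0","H0"]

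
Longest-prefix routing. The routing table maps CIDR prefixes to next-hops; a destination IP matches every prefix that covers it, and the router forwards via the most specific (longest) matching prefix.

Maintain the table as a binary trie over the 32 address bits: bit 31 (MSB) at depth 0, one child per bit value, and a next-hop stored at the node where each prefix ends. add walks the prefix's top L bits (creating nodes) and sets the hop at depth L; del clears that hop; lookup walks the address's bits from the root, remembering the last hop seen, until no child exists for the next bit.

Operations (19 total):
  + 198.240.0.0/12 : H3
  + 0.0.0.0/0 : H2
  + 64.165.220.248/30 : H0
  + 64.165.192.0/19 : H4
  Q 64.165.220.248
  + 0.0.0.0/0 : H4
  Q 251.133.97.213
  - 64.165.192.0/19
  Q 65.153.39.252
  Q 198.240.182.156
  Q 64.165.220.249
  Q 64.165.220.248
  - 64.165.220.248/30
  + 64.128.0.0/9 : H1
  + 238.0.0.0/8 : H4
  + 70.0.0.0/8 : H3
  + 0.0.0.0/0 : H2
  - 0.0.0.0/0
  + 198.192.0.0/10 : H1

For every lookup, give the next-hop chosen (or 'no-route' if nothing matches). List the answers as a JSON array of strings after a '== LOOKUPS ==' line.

Apply in order:
  add 198.240.0.0/12 -> H3 at depth 12
  add 0.0.0.0/0 -> H2 at depth 0
  add 64.165.220.248/30 -> H0 at depth 30
  add 64.165.192.0/19 -> H4 at depth 19
  Q 64.165.220.248: descend 010000001010010111011100111110 ; hops seen [H2,H4,H0] ; pick H0
  add 0.0.0.0/0 -> H4 at depth 0
  Q 251.133.97.213: descend 11 ; hops seen [H4] ; pick H4
  del 64.165.192.0/19 (clear depth 19)
  Q 65.153.39.252: descend 0100000 ; hops seen [H4] ; pick H4
  Q 198.240.182.156: descend 110001101111 ; hops seen [H4,H3] ; pick H3
  Q 64.165.220.249: descend 010000001010010111011100111110 ; hops seen [H4,H0] ; pick H0
  Q 64.165.220.248: descend 010000001010010111011100111110 ; hops seen [H4,H0] ; pick H0
  del 64.165.220.248/30 (clear depth 30)
  add 64.128.0.0/9 -> H1 at depth 9
  add 238.0.0.0/8 -> H4 at depth 8
  add 70.0.0.0/8 -> H3 at depth 8
  add 0.0.0.0/0 -> H2 at depth 0
  del 0.0.0.0/0 (clear depth 0)
  add 198.192.0.0/10 -> H1 at depth 10

== LOOKUPS ==
["H0","H4","H4","H3","H0","H0"]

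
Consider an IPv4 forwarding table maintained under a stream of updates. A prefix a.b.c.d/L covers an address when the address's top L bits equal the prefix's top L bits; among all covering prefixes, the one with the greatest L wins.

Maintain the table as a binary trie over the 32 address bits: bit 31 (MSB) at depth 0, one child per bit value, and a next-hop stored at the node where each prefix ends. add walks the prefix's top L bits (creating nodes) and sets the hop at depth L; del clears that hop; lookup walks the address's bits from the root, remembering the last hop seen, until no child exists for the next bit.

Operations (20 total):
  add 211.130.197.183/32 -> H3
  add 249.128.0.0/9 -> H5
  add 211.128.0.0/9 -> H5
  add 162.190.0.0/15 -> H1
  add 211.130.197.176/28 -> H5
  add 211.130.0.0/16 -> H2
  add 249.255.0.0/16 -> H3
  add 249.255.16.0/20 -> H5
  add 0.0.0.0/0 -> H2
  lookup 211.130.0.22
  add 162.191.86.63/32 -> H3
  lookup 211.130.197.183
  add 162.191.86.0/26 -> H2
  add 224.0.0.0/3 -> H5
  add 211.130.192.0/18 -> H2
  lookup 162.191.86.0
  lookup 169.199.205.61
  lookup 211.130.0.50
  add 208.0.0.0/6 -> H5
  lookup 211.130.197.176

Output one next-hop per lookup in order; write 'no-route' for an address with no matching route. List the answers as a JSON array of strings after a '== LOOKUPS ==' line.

Process each operation:
  add 211.130.197.183/32 -> H3 at depth 32
  add 249.128.0.0/9 -> H5 at depth 9
  add 211.128.0.0/9 -> H5 at depth 9
  add 162.190.0.0/15 -> H1 at depth 15
  add 211.130.197.176/28 -> H5 at depth 28
  add 211.130.0.0/16 -> H2 at depth 16
  add 249.255.0.0/16 -> H3 at depth 16
  add 249.255.16.0/20 -> H5 at depth 20
  add 0.0.0.0/0 -> H2 at depth 0
  ? 211.130.0.22  path d0:H2→d1:-→d2:-→d3:-→d4:-→d5:-→d6:-→d7:-→d8:-→d9:H5→d10:-→d11:-→d12:-→d13:-→d14:-→d15:-→d16:H2  best=H2
  add 162.191.86.63/32 -> H3 at depth 32
  ? 211.130.197.183  path d0:H2→d1:-→d2:-→d3:-→d4:-→d5:-→d6:-→d7:-→d8:-→d9:H5→d10:-→d11:-→d12:-→d13:-→d14:-→d15:-→d16:H2→d17:-→d18:-→d19:-→d20:-→d21:-→d22:-→d23:-→d24:-→d25:-→d26:-→d27:-→d28:H5→d29:-→d30:-→d31:-→d32:H3  best=H3
  add 162.191.86.0/26 -> H2 at depth 26
  add 224.0.0.0/3 -> H5 at depth 3
  add 211.130.192.0/18 -> H2 at depth 18
  ? 162.191.86.0  path d0:H2→d1:-→d2:-→d3:-→d4:-→d5:-→d6:-→d7:-→d8:-→d9:-→d10:-→d11:-→d12:-→d13:-→d14:-→d15:H1→d16:-→d17:-→d18:-→d19:-→d20:-→d21:-→d22:-→d23:-→d24:-→d25:-→d26:H2  best=H2
  ? 169.199.205.61  path d0:H2→d1:-→d2:-→d3:-→d4:-  best=H2
  ? 211.130.0.50  path d0:H2→d1:-→d2:-→d3:-→d4:-→d5:-→d6:-→d7:-→d8:-→d9:H5→d10:-→d11:-→d12:-→d13:-→d14:-→d15:-→d16:H2  best=H2
  add 208.0.0.0/6 -> H5 at depth 6
  ? 211.130.197.176  path d0:H2→d1:-→d2:-→d3:-→d4:-→d5:-→d6:H5→d7:-→d8:-→d9:H5→d10:-→d11:-→d12:-→d13:-→d14:-→d15:-→d16:H2→d17:-→d18:H2→d19:-→d20:-→d21:-→d22:-→d23:-→d24:-→d25:-→d26:-→d27:-→d28:H5→d29:-  best=H5

== LOOKUPS ==
["H2","H3","H2","H2","H2","H5"]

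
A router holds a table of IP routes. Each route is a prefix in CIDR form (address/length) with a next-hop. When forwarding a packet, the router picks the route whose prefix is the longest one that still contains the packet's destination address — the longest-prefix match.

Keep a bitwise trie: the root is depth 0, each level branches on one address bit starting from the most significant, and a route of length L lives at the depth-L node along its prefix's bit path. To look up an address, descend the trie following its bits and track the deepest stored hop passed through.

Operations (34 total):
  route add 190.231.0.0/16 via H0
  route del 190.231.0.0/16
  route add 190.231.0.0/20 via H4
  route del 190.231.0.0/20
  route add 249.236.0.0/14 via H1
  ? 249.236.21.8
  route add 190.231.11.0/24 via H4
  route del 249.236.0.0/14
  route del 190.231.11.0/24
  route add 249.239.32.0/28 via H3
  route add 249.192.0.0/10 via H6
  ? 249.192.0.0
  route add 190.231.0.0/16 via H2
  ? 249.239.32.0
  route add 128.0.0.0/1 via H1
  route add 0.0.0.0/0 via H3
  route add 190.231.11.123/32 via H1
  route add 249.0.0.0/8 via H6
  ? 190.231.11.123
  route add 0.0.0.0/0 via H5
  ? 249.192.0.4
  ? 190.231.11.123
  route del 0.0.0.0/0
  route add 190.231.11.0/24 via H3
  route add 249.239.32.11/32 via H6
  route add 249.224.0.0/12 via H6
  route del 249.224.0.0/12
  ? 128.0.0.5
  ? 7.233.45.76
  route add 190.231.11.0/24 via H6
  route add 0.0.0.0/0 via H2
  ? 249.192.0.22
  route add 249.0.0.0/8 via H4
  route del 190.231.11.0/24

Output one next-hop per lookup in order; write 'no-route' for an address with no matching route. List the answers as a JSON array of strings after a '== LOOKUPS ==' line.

Apply in order:
  add 190.231.0.0/16 -> H0 at depth 16
  - 190.231.0.0/16 clear@16
  add 190.231.0.0/20 -> H4 at depth 20
  - 190.231.0.0/20 clear@20
  add 249.236.0.0/14 -> H1 at depth 14
  Q 249.236.21.8: descend 11111001111011 ; hops seen [H1] ; pick H1
  add 190.231.11.0/24 -> H4 at depth 24
  - 249.236.0.0/14 clear@14
  - 190.231.11.0/24 clear@24
  add 249.239.32.0/28 -> H3 at depth 28
  add 249.192.0.0/10 -> H6 at depth 10
  Q 249.192.0.0: descend 1111100111 ; hops seen [H6] ; pick H6
  add 190.231.0.0/16 -> H2 at depth 16
  Q 249.239.32.0: descend 1111100111101111001000000000 ; hops seen [H6,H3] ; pick H3
  add 128.0.0.0/1 -> H1 at depth 1
  add 0.0.0.0/0 -> H3 at depth 0
  add 190.231.11.123/32 -> H1 at depth 32
  add 249.0.0.0/8 -> H6 at depth 8
  Q 190.231.11.123: descend 10111110111001110000101101111011 ; hops seen [H3,H1,H2,H1] ; pick H1
  add 0.0.0.0/0 -> H5 at depth 0
  Q 249.192.0.4: descend 1111100111 ; hops seen [H5,H1,H6,H6] ; pick H6
  Q 190.231.11.123: descend 10111110111001110000101101111011 ; hops seen [H5,H1,H2,H1] ; pick H1
  - 0.0.0.0/0 clear@0
  add 190.231.11.0/24 -> H3 at depth 24
  add 249.239.32.11/32 -> H6 at depth 32
  add 249.224.0.0/12 -> H6 at depth 12
  - 249.224.0.0/12 clear@12
  Q 128.0.0.5: descend 10 ; hops seen [H1] ; pick H1
  Q 7.233.45.76: descend ε ; hops seen [∅] ; pick no-route
  add 190.231.11.0/24 -> H6 at depth 24
  add 0.0.0.0/0 -> H2 at depth 0
  Q 249.192.0.22: descend 1111100111 ; hops seen [H2,H1,H6,H6] ; pick H6
  add 249.0.0.0/8 -> H4 at depth 8
  - 190.231.11.0/24 clear@24

== LOOKUPS ==
["H1","H6","H3","H1","H6","H1","H1","no-route","H6"]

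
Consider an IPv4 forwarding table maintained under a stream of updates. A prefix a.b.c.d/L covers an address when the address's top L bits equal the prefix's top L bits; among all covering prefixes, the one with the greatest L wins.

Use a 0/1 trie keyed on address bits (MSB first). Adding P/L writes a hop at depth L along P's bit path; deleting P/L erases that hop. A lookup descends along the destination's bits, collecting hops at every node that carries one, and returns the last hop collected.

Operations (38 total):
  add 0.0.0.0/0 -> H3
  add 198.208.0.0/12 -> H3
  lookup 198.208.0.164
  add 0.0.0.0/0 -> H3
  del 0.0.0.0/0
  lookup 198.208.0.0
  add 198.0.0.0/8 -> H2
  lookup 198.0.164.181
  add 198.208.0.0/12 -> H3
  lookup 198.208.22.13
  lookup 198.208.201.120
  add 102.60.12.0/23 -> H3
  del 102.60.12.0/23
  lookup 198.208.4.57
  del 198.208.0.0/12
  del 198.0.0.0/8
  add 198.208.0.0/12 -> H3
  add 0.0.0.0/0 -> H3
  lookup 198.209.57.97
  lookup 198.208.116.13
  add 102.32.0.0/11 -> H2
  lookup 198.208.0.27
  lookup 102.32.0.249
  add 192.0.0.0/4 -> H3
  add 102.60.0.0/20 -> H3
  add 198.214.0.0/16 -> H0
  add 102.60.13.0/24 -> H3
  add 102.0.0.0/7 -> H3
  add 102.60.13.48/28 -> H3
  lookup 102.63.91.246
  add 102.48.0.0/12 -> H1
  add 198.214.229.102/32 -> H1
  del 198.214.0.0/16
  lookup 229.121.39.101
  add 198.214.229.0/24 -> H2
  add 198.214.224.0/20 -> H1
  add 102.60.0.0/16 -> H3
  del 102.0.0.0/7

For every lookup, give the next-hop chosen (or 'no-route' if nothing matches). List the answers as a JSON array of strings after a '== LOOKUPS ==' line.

Trace:
  add 0.0.0.0/0 -> H3 at depth 0
  add 198.208.0.0/12 -> H3 at depth 12
  Q 198.208.0.164: descend 110001101101 ; hops seen [H3,H3] ; pick H3
  add 0.0.0.0/0 -> H3 at depth 0
  - 0.0.0.0/0 clear@0
  Q 198.208.0.0: descend 110001101101 ; hops seen [H3] ; pick H3
  add 198.0.0.0/8 -> H2 at depth 8
  Q 198.0.164.181: descend 11000110 ; hops seen [H2] ; pick H2
  add 198.208.0.0/12 -> H3 at depth 12
  Q 198.208.22.13: descend 110001101101 ; hops seen [H2,H3] ; pick H3
  Q 198.208.201.120: descend 110001101101 ; hops seen [H2,H3] ; pick H3
  add 102.60.12.0/23 -> H3 at depth 23
  - 102.60.12.0/23 clear@23
  Q 198.208.4.57: descend 110001101101 ; hops seen [H2,H3] ; pick H3
  - 198.208.0.0/12 clear@12
  - 198.0.0.0/8 clear@8
  add 198.208.0.0/12 -> H3 at depth 12
  add 0.0.0.0/0 -> H3 at depth 0
  Q 198.209.57.97: descend 110001101101 ; hops seen [H3,H3] ; pick H3
  Q 198.208.116.13: descend 110001101101 ; hops seen [H3,H3] ; pick H3
  add 102.32.0.0/11 -> H2 at depth 11
  Q 198.208.0.27: descend 110001101101 ; hops seen [H3,H3] ; pick H3
  Q 102.32.0.249: descend 01100110001 ; hops seen [H3,H2] ; pick H2
  add 192.0.0.0/4 -> H3 at depth 4
  add 102.60.0.0/20 -> H3 at depth 20
  add 198.214.0.0/16 -> H0 at depth 16
  add 102.60.13.0/24 -> H3 at depth 24
  add 102.0.0.0/7 -> H3 at depth 7
  add 102.60.13.48/28 -> H3 at depth 28
  Q 102.63.91.246: descend 01100110001111 ; hops seen [H3,H3,H2] ; pick H2
  add 102.48.0.0/12 -> H1 at depth 12
  add 198.214.229.102/32 -> H1 at depth 32
  - 198.214.0.0/16 clear@16
  Q 229.121.39.101: descend 11 ; hops seen [H3] ; pick H3
  add 198.214.229.0/24 -> H2 at depth 24
  add 198.214.224.0/20 -> H1 at depth 20
  add 102.60.0.0/16 -> H3 at depth 16
  - 102.0.0.0/7 clear@7

== LOOKUPS ==
["H3","H3","H2","H3","H3","H3","H3","H3","H3","H2","H2","H3"]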